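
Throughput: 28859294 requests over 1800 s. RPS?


Formula: throughput = requests / seconds
throughput = 28859294 / 1800
throughput = 16032.94 requests/second

16032.94 requests/second


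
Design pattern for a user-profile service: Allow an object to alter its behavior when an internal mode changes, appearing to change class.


This matches the State pattern

State


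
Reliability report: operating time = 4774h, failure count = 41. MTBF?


Formula: MTBF = Total operating time / Number of failures
MTBF = 4774 / 41
MTBF = 116.44 hours

116.44 hours


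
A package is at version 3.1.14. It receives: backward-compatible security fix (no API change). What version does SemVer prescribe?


Current: 3.1.14
Change category: 'backward-compatible security fix (no API change)' → patch bump
SemVer rule: patch bump → increment PATCH (MAJOR and MINOR unchanged)
New: 3.1.15

3.1.15


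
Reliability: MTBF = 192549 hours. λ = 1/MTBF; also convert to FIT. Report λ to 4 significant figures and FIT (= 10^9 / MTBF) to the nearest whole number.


Formula: λ = 1 / MTBF; FIT = λ × 1e9 = 1e9 / MTBF
λ = 1 / 192549 ≈ 5.193e-06 failures/hour
FIT = 1e9 / 192549 ≈ 5193 failures per 1e9 hours (nearest whole number)

λ = 5.193e-06 /h, FIT = 5193


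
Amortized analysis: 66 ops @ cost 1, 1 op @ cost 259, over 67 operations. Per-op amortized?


Formula: Amortized cost = Total cost / Operations
Total cost = (66 * 1) + (1 * 259)
Total cost = 66 + 259 = 325
Amortized = 325 / 67 = 4.8507

4.8507


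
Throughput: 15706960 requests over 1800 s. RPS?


Formula: throughput = requests / seconds
throughput = 15706960 / 1800
throughput = 8726.09 requests/second

8726.09 requests/second


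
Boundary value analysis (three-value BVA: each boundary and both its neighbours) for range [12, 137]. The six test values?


Range: [12, 137]
Boundaries: just below min, min, min+1, max-1, max, just above max
Values: [11, 12, 13, 136, 137, 138]

[11, 12, 13, 136, 137, 138]


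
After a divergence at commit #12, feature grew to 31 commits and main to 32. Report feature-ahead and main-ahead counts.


Common ancestor: commit #12
feature commits after divergence: 31 - 12 = 19
main commits after divergence: 32 - 12 = 20
feature is 19 commits ahead of main
main is 20 commits ahead of feature

feature ahead: 19, main ahead: 20


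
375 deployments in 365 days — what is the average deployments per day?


Formula: deployments per day = releases / days
= 375 / 365
= 1.027 deploys/day
(equivalently, 7.19 deploys/week)

1.027 deploys/day


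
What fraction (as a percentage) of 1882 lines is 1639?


Coverage = covered / total * 100
Coverage = 1639 / 1882 * 100
Coverage = 87.09%

87.09%


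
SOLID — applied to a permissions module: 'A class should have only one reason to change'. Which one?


This describes the Single Responsibility Principle (SRP)

Single Responsibility Principle (SRP)


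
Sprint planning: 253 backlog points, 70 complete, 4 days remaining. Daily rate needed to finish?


Formula: Required rate = Remaining points / Days left
Remaining = 253 - 70 = 183 points
Required rate = 183 / 4 = 45.75 points/day

45.75 points/day


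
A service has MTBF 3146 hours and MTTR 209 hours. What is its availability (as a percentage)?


Availability = MTBF / (MTBF + MTTR)
Availability = 3146 / (3146 + 209)
Availability = 3146 / 3355
Availability = 93.7705%

93.7705%


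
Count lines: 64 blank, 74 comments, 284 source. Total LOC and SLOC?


Total LOC = blank + comment + code
Total LOC = 64 + 74 + 284 = 422
SLOC (source only) = code = 284

Total LOC: 422, SLOC: 284


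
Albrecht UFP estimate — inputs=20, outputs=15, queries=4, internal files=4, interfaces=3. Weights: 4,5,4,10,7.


UFP = EI*4 + EO*5 + EQ*4 + ILF*10 + EIF*7
UFP = 20*4 + 15*5 + 4*4 + 4*10 + 3*7
UFP = 80 + 75 + 16 + 40 + 21
UFP = 232

232


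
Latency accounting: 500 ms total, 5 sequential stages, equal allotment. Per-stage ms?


Formula: per_stage = total_budget / stages
per_stage = 500 / 5
per_stage = 100.0 ms

100.0 ms


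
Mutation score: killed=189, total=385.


Mutation score = killed / total * 100
Mutation score = 189 / 385 * 100
Mutation score = 49.09%

49.09%


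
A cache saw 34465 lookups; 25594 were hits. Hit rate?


Formula: hit rate = hits / (hits + misses) * 100
hit rate = 25594 / (25594 + 8871) * 100
hit rate = 25594 / 34465 * 100
hit rate = 74.26%

74.26%


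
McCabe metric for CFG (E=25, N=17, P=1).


Formula: V(G) = E - N + 2P
V(G) = 25 - 17 + 2*1
V(G) = 8 + 2
V(G) = 10

10


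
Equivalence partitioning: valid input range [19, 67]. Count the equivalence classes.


Valid range: [19, 67]
Class 1: x < 19 — invalid
Class 2: 19 ≤ x ≤ 67 — valid
Class 3: x > 67 — invalid
Total equivalence classes: 3

3 equivalence classes


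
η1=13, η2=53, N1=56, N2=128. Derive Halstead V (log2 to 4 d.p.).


Formula: V = N * log2(η), where N = N1 + N2 and η = η1 + η2
η = 13 + 53 = 66
N = 56 + 128 = 184
log2(66) ≈ 6.0444
V = 184 * 6.0444 = 1112.17

1112.17


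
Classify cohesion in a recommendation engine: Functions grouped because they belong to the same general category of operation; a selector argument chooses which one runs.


Reasoning: Grouped by category of activity, not by data or sequence
Type: Logical cohesion

Logical cohesion


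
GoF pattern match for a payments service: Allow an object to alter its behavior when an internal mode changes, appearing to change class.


This matches the State pattern

State


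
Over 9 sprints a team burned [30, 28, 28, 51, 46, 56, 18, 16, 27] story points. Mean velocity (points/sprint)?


Formula: Avg velocity = Total points / Number of sprints
Points: [30, 28, 28, 51, 46, 56, 18, 16, 27]
Sum = 30 + 28 + 28 + 51 + 46 + 56 + 18 + 16 + 27 = 300
Avg velocity = 300 / 9 = 33.33 points/sprint

33.33 points/sprint


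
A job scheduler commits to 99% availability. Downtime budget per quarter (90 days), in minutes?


Formula: allowed downtime = period * (100 - SLA) / 100
Period (quarter (90 days)) = 129600 minutes
Unavailability fraction = (100 - 99.0) / 100
Allowed downtime = 129600 * (100 - 99.0) / 100
Allowed downtime = 1296.0 minutes

1296.0 minutes


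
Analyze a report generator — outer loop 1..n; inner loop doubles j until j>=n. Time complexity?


Reasoning: linear outer times logarithmic inner
Complexity: O(n log n)

O(n log n)


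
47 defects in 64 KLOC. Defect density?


Defect density = defects / KLOC
Defect density = 47 / 64
Defect density = 0.734 defects/KLOC

0.734 defects/KLOC


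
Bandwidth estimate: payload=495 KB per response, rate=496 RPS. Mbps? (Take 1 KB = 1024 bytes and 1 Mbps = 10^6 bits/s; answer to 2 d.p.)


Formula: Mbps = payload_bytes * RPS * 8 / 1e6
Payload per request = 495 KB = 495 * 1024 = 506880 bytes
Total bytes/sec = 506880 * 496 = 251412480
Total bits/sec = 251412480 * 8 = 2011299840
Mbps = 2011299840 / 1e6 = 2011.3

2011.3 Mbps


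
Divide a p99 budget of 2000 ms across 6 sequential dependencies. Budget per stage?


Formula: per_stage = total_budget / stages
per_stage = 2000 / 6
per_stage = 333.33 ms

333.33 ms


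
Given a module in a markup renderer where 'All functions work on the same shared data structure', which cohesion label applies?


Reasoning: Functions share data
Type: Communicational cohesion

Communicational cohesion


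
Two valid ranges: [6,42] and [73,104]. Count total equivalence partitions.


Valid ranges: [6,42] and [73,104]
Class 1: x < 6 — invalid
Class 2: 6 ≤ x ≤ 42 — valid
Class 3: 42 < x < 73 — invalid (gap between ranges)
Class 4: 73 ≤ x ≤ 104 — valid
Class 5: x > 104 — invalid
Total equivalence classes: 5

5 equivalence classes


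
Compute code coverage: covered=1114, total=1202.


Coverage = covered / total * 100
Coverage = 1114 / 1202 * 100
Coverage = 92.68%

92.68%


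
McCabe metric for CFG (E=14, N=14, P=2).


Formula: V(G) = E - N + 2P
V(G) = 14 - 14 + 2*2
V(G) = 0 + 4
V(G) = 4

4


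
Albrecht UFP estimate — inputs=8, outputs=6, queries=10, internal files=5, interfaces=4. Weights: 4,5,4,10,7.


UFP = EI*4 + EO*5 + EQ*4 + ILF*10 + EIF*7
UFP = 8*4 + 6*5 + 10*4 + 5*10 + 4*7
UFP = 32 + 30 + 40 + 50 + 28
UFP = 180

180


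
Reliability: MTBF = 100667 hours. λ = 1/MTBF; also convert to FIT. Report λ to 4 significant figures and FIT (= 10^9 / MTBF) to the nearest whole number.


Formula: λ = 1 / MTBF; FIT = λ × 1e9 = 1e9 / MTBF
λ = 1 / 100667 ≈ 9.934e-06 failures/hour
FIT = 1e9 / 100667 ≈ 9934 failures per 1e9 hours (nearest whole number)

λ = 9.934e-06 /h, FIT = 9934


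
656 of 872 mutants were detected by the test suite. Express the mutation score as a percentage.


Mutation score = killed / total * 100
Mutation score = 656 / 872 * 100
Mutation score = 75.23%

75.23%


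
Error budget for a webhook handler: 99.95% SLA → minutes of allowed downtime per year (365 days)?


Formula: allowed downtime = period * (100 - SLA) / 100
Period (year (365 days)) = 525600 minutes
Unavailability fraction = (100 - 99.95) / 100
Allowed downtime = 525600 * (100 - 99.95) / 100
Allowed downtime = 262.8 minutes

262.8 minutes


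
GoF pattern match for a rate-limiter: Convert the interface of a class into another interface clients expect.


This matches the Adapter pattern

Adapter


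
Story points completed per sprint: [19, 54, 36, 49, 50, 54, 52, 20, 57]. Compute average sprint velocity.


Formula: Avg velocity = Total points / Number of sprints
Points: [19, 54, 36, 49, 50, 54, 52, 20, 57]
Sum = 19 + 54 + 36 + 49 + 50 + 54 + 52 + 20 + 57 = 391
Avg velocity = 391 / 9 = 43.44 points/sprint

43.44 points/sprint


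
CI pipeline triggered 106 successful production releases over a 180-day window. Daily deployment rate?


Formula: deployments per day = releases / days
= 106 / 180
= 0.589 deploys/day
(equivalently, 4.12 deploys/week)

0.589 deploys/day


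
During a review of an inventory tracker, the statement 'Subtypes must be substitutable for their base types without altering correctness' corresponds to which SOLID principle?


This describes the Liskov Substitution Principle (LSP)

Liskov Substitution Principle (LSP)


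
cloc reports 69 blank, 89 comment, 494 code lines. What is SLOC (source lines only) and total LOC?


Total LOC = blank + comment + code
Total LOC = 69 + 89 + 494 = 652
SLOC (source only) = code = 494

Total LOC: 652, SLOC: 494


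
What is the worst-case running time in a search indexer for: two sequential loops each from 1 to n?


Reasoning: sequential dominates: O(n) + O(n) = O(n)
Complexity: O(n)

O(n)


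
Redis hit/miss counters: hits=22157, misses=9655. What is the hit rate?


Formula: hit rate = hits / (hits + misses) * 100
hit rate = 22157 / (22157 + 9655) * 100
hit rate = 22157 / 31812 * 100
hit rate = 69.65%

69.65%


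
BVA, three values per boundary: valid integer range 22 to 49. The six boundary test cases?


Range: [22, 49]
Boundaries: just below min, min, min+1, max-1, max, just above max
Values: [21, 22, 23, 48, 49, 50]

[21, 22, 23, 48, 49, 50]


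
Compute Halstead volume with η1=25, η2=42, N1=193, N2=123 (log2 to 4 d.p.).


Formula: V = N * log2(η), where N = N1 + N2 and η = η1 + η2
η = 25 + 42 = 67
N = 193 + 123 = 316
log2(67) ≈ 6.0661
V = 316 * 6.0661 = 1916.89

1916.89


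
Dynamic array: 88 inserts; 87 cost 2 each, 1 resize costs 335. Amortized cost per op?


Formula: Amortized cost = Total cost / Operations
Total cost = (87 * 2) + (1 * 335)
Total cost = 174 + 335 = 509
Amortized = 509 / 88 = 5.7841

5.7841


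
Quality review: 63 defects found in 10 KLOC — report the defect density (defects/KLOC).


Defect density = defects / KLOC
Defect density = 63 / 10
Defect density = 6.3 defects/KLOC

6.3 defects/KLOC


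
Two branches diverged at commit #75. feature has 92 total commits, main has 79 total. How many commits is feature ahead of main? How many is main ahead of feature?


Common ancestor: commit #75
feature commits after divergence: 92 - 75 = 17
main commits after divergence: 79 - 75 = 4
feature is 17 commits ahead of main
main is 4 commits ahead of feature

feature ahead: 17, main ahead: 4


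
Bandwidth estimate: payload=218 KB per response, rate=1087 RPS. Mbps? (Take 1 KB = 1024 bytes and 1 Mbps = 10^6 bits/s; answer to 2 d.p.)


Formula: Mbps = payload_bytes * RPS * 8 / 1e6
Payload per request = 218 KB = 218 * 1024 = 223232 bytes
Total bytes/sec = 223232 * 1087 = 242653184
Total bits/sec = 242653184 * 8 = 1941225472
Mbps = 1941225472 / 1e6 = 1941.23

1941.23 Mbps


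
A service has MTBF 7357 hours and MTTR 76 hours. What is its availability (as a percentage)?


Availability = MTBF / (MTBF + MTTR)
Availability = 7357 / (7357 + 76)
Availability = 7357 / 7433
Availability = 98.9775%

98.9775%


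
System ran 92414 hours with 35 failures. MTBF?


Formula: MTBF = Total operating time / Number of failures
MTBF = 92414 / 35
MTBF = 2640.4 hours

2640.4 hours


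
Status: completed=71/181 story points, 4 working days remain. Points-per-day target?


Formula: Required rate = Remaining points / Days left
Remaining = 181 - 71 = 110 points
Required rate = 110 / 4 = 27.5 points/day

27.5 points/day


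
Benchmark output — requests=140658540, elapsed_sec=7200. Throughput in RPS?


Formula: throughput = requests / seconds
throughput = 140658540 / 7200
throughput = 19535.91 requests/second

19535.91 requests/second


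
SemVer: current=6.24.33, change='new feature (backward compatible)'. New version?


Current: 6.24.33
Change category: 'new feature (backward compatible)' → minor bump
SemVer rule: minor bump → increment MINOR, reset PATCH to 0 (MAJOR unchanged)
New: 6.25.0

6.25.0


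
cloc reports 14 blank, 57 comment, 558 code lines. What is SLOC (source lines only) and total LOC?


Total LOC = blank + comment + code
Total LOC = 14 + 57 + 558 = 629
SLOC (source only) = code = 558

Total LOC: 629, SLOC: 558


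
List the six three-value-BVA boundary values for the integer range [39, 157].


Range: [39, 157]
Boundaries: just below min, min, min+1, max-1, max, just above max
Values: [38, 39, 40, 156, 157, 158]

[38, 39, 40, 156, 157, 158]


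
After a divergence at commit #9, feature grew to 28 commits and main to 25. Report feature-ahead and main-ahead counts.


Common ancestor: commit #9
feature commits after divergence: 28 - 9 = 19
main commits after divergence: 25 - 9 = 16
feature is 19 commits ahead of main
main is 16 commits ahead of feature

feature ahead: 19, main ahead: 16


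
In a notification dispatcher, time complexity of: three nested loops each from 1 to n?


Reasoning: three levels of nesting over n
Complexity: O(n^3)

O(n^3)


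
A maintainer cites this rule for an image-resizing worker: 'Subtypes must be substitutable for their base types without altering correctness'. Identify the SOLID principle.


This describes the Liskov Substitution Principle (LSP)

Liskov Substitution Principle (LSP)


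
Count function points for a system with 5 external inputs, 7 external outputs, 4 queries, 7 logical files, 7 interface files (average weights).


UFP = EI*4 + EO*5 + EQ*4 + ILF*10 + EIF*7
UFP = 5*4 + 7*5 + 4*4 + 7*10 + 7*7
UFP = 20 + 35 + 16 + 70 + 49
UFP = 190

190


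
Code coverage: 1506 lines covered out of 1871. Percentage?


Coverage = covered / total * 100
Coverage = 1506 / 1871 * 100
Coverage = 80.49%

80.49%


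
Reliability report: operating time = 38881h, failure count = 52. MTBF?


Formula: MTBF = Total operating time / Number of failures
MTBF = 38881 / 52
MTBF = 747.71 hours

747.71 hours


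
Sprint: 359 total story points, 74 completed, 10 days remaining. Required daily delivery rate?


Formula: Required rate = Remaining points / Days left
Remaining = 359 - 74 = 285 points
Required rate = 285 / 10 = 28.5 points/day

28.5 points/day


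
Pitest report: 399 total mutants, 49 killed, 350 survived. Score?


Mutation score = killed / total * 100
Mutation score = 49 / 399 * 100
Mutation score = 12.28%

12.28%


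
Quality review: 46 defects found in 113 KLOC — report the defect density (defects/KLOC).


Defect density = defects / KLOC
Defect density = 46 / 113
Defect density = 0.407 defects/KLOC

0.407 defects/KLOC


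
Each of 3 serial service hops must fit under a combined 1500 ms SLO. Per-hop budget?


Formula: per_stage = total_budget / stages
per_stage = 1500 / 3
per_stage = 500.0 ms

500.0 ms


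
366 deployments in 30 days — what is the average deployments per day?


Formula: deployments per day = releases / days
= 366 / 30
= 12.2 deploys/day
(equivalently, 85.4 deploys/week)

12.2 deploys/day


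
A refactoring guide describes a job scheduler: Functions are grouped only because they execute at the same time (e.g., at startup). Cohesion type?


Reasoning: Related by timing only
Type: Temporal cohesion

Temporal cohesion


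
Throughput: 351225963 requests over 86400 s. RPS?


Formula: throughput = requests / seconds
throughput = 351225963 / 86400
throughput = 4065.12 requests/second

4065.12 requests/second


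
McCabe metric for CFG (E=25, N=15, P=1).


Formula: V(G) = E - N + 2P
V(G) = 25 - 15 + 2*1
V(G) = 10 + 2
V(G) = 12

12


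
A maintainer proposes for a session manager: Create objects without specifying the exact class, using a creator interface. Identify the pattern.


This matches the Factory Method pattern

Factory Method


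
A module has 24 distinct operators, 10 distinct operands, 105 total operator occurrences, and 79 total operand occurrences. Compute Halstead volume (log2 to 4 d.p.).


Formula: V = N * log2(η), where N = N1 + N2 and η = η1 + η2
η = 24 + 10 = 34
N = 105 + 79 = 184
log2(34) ≈ 5.0875
V = 184 * 5.0875 = 936.10

936.10


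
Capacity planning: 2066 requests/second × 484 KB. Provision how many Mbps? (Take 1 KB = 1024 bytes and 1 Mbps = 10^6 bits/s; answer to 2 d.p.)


Formula: Mbps = payload_bytes * RPS * 8 / 1e6
Payload per request = 484 KB = 484 * 1024 = 495616 bytes
Total bytes/sec = 495616 * 2066 = 1023942656
Total bits/sec = 1023942656 * 8 = 8191541248
Mbps = 8191541248 / 1e6 = 8191.54

8191.54 Mbps


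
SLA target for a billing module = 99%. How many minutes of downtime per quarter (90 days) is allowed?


Formula: allowed downtime = period * (100 - SLA) / 100
Period (quarter (90 days)) = 129600 minutes
Unavailability fraction = (100 - 99.0) / 100
Allowed downtime = 129600 * (100 - 99.0) / 100
Allowed downtime = 1296.0 minutes

1296.0 minutes


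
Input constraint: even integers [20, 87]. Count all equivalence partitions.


Constraint: even integers in [20, 87]
Class 1: x < 20 — out-of-range invalid
Class 2: x in [20,87] but odd — wrong type invalid
Class 3: x in [20,87] and even — valid
Class 4: x > 87 — out-of-range invalid
Total equivalence classes: 4

4 equivalence classes


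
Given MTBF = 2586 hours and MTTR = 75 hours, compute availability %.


Availability = MTBF / (MTBF + MTTR)
Availability = 2586 / (2586 + 75)
Availability = 2586 / 2661
Availability = 97.1815%

97.1815%


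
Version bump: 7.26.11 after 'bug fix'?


Current: 7.26.11
Change category: 'bug fix' → patch bump
SemVer rule: patch bump → increment PATCH (MAJOR and MINOR unchanged)
New: 7.26.12

7.26.12


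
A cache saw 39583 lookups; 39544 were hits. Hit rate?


Formula: hit rate = hits / (hits + misses) * 100
hit rate = 39544 / (39544 + 39) * 100
hit rate = 39544 / 39583 * 100
hit rate = 99.9%

99.9%


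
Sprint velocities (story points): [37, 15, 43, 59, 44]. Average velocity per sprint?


Formula: Avg velocity = Total points / Number of sprints
Points: [37, 15, 43, 59, 44]
Sum = 37 + 15 + 43 + 59 + 44 = 198
Avg velocity = 198 / 5 = 39.6 points/sprint

39.6 points/sprint


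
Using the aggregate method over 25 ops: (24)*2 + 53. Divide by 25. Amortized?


Formula: Amortized cost = Total cost / Operations
Total cost = (24 * 2) + (1 * 53)
Total cost = 48 + 53 = 101
Amortized = 101 / 25 = 4.04

4.04


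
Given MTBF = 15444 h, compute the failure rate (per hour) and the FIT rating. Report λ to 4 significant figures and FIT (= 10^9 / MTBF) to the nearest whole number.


Formula: λ = 1 / MTBF; FIT = λ × 1e9 = 1e9 / MTBF
λ = 1 / 15444 ≈ 6.475e-05 failures/hour
FIT = 1e9 / 15444 ≈ 64750 failures per 1e9 hours (nearest whole number)

λ = 6.475e-05 /h, FIT = 64750


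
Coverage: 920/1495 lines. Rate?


Coverage = covered / total * 100
Coverage = 920 / 1495 * 100
Coverage = 61.54%

61.54%


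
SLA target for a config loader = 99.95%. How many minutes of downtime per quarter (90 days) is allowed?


Formula: allowed downtime = period * (100 - SLA) / 100
Period (quarter (90 days)) = 129600 minutes
Unavailability fraction = (100 - 99.95) / 100
Allowed downtime = 129600 * (100 - 99.95) / 100
Allowed downtime = 64.8 minutes

64.8 minutes


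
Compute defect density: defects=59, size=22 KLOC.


Defect density = defects / KLOC
Defect density = 59 / 22
Defect density = 2.682 defects/KLOC

2.682 defects/KLOC


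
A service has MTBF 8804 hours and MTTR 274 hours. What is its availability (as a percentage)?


Availability = MTBF / (MTBF + MTTR)
Availability = 8804 / (8804 + 274)
Availability = 8804 / 9078
Availability = 96.9817%

96.9817%


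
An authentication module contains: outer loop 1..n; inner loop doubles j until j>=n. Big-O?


Reasoning: linear outer times logarithmic inner
Complexity: O(n log n)

O(n log n)


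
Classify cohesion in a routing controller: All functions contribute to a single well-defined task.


Reasoning: Best: single purpose
Type: Functional cohesion

Functional cohesion


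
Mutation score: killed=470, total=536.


Mutation score = killed / total * 100
Mutation score = 470 / 536 * 100
Mutation score = 87.69%

87.69%


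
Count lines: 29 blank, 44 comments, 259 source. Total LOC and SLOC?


Total LOC = blank + comment + code
Total LOC = 29 + 44 + 259 = 332
SLOC (source only) = code = 259

Total LOC: 332, SLOC: 259


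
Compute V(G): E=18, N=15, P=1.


Formula: V(G) = E - N + 2P
V(G) = 18 - 15 + 2*1
V(G) = 3 + 2
V(G) = 5

5


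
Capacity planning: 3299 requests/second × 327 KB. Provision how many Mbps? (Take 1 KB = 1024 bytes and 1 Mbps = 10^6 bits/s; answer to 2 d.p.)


Formula: Mbps = payload_bytes * RPS * 8 / 1e6
Payload per request = 327 KB = 327 * 1024 = 334848 bytes
Total bytes/sec = 334848 * 3299 = 1104663552
Total bits/sec = 1104663552 * 8 = 8837308416
Mbps = 8837308416 / 1e6 = 8837.31

8837.31 Mbps


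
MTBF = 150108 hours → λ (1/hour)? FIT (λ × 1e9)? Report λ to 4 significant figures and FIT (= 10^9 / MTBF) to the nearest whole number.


Formula: λ = 1 / MTBF; FIT = λ × 1e9 = 1e9 / MTBF
λ = 1 / 150108 ≈ 6.662e-06 failures/hour
FIT = 1e9 / 150108 ≈ 6662 failures per 1e9 hours (nearest whole number)

λ = 6.662e-06 /h, FIT = 6662


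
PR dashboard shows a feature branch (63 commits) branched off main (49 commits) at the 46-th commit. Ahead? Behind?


Common ancestor: commit #46
feature commits after divergence: 63 - 46 = 17
main commits after divergence: 49 - 46 = 3
feature is 17 commits ahead of main
main is 3 commits ahead of feature

feature ahead: 17, main ahead: 3


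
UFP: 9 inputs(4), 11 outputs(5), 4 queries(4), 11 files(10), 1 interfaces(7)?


UFP = EI*4 + EO*5 + EQ*4 + ILF*10 + EIF*7
UFP = 9*4 + 11*5 + 4*4 + 11*10 + 1*7
UFP = 36 + 55 + 16 + 110 + 7
UFP = 224

224


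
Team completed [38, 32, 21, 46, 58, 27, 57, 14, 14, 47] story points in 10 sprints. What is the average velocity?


Formula: Avg velocity = Total points / Number of sprints
Points: [38, 32, 21, 46, 58, 27, 57, 14, 14, 47]
Sum = 38 + 32 + 21 + 46 + 58 + 27 + 57 + 14 + 14 + 47 = 354
Avg velocity = 354 / 10 = 35.4 points/sprint

35.4 points/sprint


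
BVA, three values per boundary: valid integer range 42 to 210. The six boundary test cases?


Range: [42, 210]
Boundaries: just below min, min, min+1, max-1, max, just above max
Values: [41, 42, 43, 209, 210, 211]

[41, 42, 43, 209, 210, 211]


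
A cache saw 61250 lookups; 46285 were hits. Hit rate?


Formula: hit rate = hits / (hits + misses) * 100
hit rate = 46285 / (46285 + 14965) * 100
hit rate = 46285 / 61250 * 100
hit rate = 75.57%

75.57%


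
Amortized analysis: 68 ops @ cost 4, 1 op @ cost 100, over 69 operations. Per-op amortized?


Formula: Amortized cost = Total cost / Operations
Total cost = (68 * 4) + (1 * 100)
Total cost = 272 + 100 = 372
Amortized = 372 / 69 = 5.3913

5.3913


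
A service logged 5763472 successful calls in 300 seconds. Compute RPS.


Formula: throughput = requests / seconds
throughput = 5763472 / 300
throughput = 19211.57 requests/second

19211.57 requests/second


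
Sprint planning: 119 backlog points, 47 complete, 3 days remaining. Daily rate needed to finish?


Formula: Required rate = Remaining points / Days left
Remaining = 119 - 47 = 72 points
Required rate = 72 / 3 = 24.0 points/day

24.0 points/day


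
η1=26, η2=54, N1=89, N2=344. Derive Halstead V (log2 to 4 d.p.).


Formula: V = N * log2(η), where N = N1 + N2 and η = η1 + η2
η = 26 + 54 = 80
N = 89 + 344 = 433
log2(80) ≈ 6.3219
V = 433 * 6.3219 = 2737.38

2737.38


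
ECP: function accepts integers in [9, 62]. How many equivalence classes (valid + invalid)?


Valid range: [9, 62]
Class 1: x < 9 — invalid
Class 2: 9 ≤ x ≤ 62 — valid
Class 3: x > 62 — invalid
Total equivalence classes: 3

3 equivalence classes


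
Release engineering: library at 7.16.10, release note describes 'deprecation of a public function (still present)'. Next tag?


Current: 7.16.10
Change category: 'deprecation of a public function (still present)' → minor bump
SemVer rule: minor bump → increment MINOR, reset PATCH to 0 (MAJOR unchanged)
New: 7.17.0

7.17.0


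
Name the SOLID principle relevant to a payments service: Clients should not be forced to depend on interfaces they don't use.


This describes the Interface Segregation Principle (ISP)

Interface Segregation Principle (ISP)


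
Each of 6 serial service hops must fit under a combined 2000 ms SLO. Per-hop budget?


Formula: per_stage = total_budget / stages
per_stage = 2000 / 6
per_stage = 333.33 ms

333.33 ms


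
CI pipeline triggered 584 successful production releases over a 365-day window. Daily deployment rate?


Formula: deployments per day = releases / days
= 584 / 365
= 1.6 deploys/day
(equivalently, 11.2 deploys/week)

1.6 deploys/day


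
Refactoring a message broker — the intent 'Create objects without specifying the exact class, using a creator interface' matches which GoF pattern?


This matches the Factory Method pattern

Factory Method


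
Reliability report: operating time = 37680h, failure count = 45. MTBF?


Formula: MTBF = Total operating time / Number of failures
MTBF = 37680 / 45
MTBF = 837.33 hours

837.33 hours


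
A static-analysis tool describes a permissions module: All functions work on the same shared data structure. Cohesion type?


Reasoning: Functions share data
Type: Communicational cohesion

Communicational cohesion


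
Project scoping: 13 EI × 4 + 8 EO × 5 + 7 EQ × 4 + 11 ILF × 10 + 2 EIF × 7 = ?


UFP = EI*4 + EO*5 + EQ*4 + ILF*10 + EIF*7
UFP = 13*4 + 8*5 + 7*4 + 11*10 + 2*7
UFP = 52 + 40 + 28 + 110 + 14
UFP = 244

244


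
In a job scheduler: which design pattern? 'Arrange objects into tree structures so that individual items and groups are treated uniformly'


This matches the Composite pattern

Composite


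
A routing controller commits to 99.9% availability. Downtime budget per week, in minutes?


Formula: allowed downtime = period * (100 - SLA) / 100
Period (week) = 10080 minutes
Unavailability fraction = (100 - 99.9) / 100
Allowed downtime = 10080 * (100 - 99.9) / 100
Allowed downtime = 10.08 minutes

10.08 minutes


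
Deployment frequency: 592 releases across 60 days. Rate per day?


Formula: deployments per day = releases / days
= 592 / 60
= 9.867 deploys/day
(equivalently, 69.07 deploys/week)

9.867 deploys/day


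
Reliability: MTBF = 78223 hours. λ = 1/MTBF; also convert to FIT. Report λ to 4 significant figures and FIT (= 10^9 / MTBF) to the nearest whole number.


Formula: λ = 1 / MTBF; FIT = λ × 1e9 = 1e9 / MTBF
λ = 1 / 78223 ≈ 1.278e-05 failures/hour
FIT = 1e9 / 78223 ≈ 12784 failures per 1e9 hours (nearest whole number)

λ = 1.278e-05 /h, FIT = 12784


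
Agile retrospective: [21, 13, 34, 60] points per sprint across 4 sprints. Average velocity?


Formula: Avg velocity = Total points / Number of sprints
Points: [21, 13, 34, 60]
Sum = 21 + 13 + 34 + 60 = 128
Avg velocity = 128 / 4 = 32.0 points/sprint

32.0 points/sprint


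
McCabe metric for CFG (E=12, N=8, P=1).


Formula: V(G) = E - N + 2P
V(G) = 12 - 8 + 2*1
V(G) = 4 + 2
V(G) = 6

6


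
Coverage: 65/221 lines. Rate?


Coverage = covered / total * 100
Coverage = 65 / 221 * 100
Coverage = 29.41%

29.41%


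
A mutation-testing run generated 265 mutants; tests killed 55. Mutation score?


Mutation score = killed / total * 100
Mutation score = 55 / 265 * 100
Mutation score = 20.75%

20.75%


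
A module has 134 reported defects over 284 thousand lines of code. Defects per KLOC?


Defect density = defects / KLOC
Defect density = 134 / 284
Defect density = 0.472 defects/KLOC

0.472 defects/KLOC


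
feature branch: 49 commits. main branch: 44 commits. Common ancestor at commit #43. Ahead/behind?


Common ancestor: commit #43
feature commits after divergence: 49 - 43 = 6
main commits after divergence: 44 - 43 = 1
feature is 6 commits ahead of main
main is 1 commits ahead of feature

feature ahead: 6, main ahead: 1


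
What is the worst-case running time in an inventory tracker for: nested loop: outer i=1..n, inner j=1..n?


Reasoning: n iterations times n iterations
Complexity: O(n^2)

O(n^2)


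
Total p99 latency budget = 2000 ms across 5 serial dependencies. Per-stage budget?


Formula: per_stage = total_budget / stages
per_stage = 2000 / 5
per_stage = 400.0 ms

400.0 ms


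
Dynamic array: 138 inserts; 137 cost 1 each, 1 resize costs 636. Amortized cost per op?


Formula: Amortized cost = Total cost / Operations
Total cost = (137 * 1) + (1 * 636)
Total cost = 137 + 636 = 773
Amortized = 773 / 138 = 5.6014

5.6014


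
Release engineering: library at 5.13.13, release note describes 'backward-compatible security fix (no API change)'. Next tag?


Current: 5.13.13
Change category: 'backward-compatible security fix (no API change)' → patch bump
SemVer rule: patch bump → increment PATCH (MAJOR and MINOR unchanged)
New: 5.13.14

5.13.14


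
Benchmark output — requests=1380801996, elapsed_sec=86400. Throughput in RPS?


Formula: throughput = requests / seconds
throughput = 1380801996 / 86400
throughput = 15981.5 requests/second

15981.5 requests/second


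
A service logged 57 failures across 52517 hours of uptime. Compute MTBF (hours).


Formula: MTBF = Total operating time / Number of failures
MTBF = 52517 / 57
MTBF = 921.35 hours

921.35 hours


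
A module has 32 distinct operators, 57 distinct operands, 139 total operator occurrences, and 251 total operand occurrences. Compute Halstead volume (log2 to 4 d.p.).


Formula: V = N * log2(η), where N = N1 + N2 and η = η1 + η2
η = 32 + 57 = 89
N = 139 + 251 = 390
log2(89) ≈ 6.4757
V = 390 * 6.4757 = 2525.52

2525.52


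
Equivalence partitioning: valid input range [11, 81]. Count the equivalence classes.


Valid range: [11, 81]
Class 1: x < 11 — invalid
Class 2: 11 ≤ x ≤ 81 — valid
Class 3: x > 81 — invalid
Total equivalence classes: 3

3 equivalence classes


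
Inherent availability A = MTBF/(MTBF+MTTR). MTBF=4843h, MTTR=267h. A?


Availability = MTBF / (MTBF + MTTR)
Availability = 4843 / (4843 + 267)
Availability = 4843 / 5110
Availability = 94.775%

94.775%


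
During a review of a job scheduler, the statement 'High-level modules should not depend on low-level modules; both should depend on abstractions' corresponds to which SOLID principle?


This describes the Dependency Inversion Principle (DIP)

Dependency Inversion Principle (DIP)


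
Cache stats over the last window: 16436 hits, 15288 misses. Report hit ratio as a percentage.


Formula: hit rate = hits / (hits + misses) * 100
hit rate = 16436 / (16436 + 15288) * 100
hit rate = 16436 / 31724 * 100
hit rate = 51.81%

51.81%


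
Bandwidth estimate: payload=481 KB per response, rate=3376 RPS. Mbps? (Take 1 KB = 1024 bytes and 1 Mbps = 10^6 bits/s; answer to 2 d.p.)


Formula: Mbps = payload_bytes * RPS * 8 / 1e6
Payload per request = 481 KB = 481 * 1024 = 492544 bytes
Total bytes/sec = 492544 * 3376 = 1662828544
Total bits/sec = 1662828544 * 8 = 13302628352
Mbps = 13302628352 / 1e6 = 13302.63

13302.63 Mbps


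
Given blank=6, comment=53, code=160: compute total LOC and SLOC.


Total LOC = blank + comment + code
Total LOC = 6 + 53 + 160 = 219
SLOC (source only) = code = 160

Total LOC: 219, SLOC: 160


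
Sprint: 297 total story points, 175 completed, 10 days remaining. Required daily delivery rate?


Formula: Required rate = Remaining points / Days left
Remaining = 297 - 175 = 122 points
Required rate = 122 / 10 = 12.2 points/day

12.2 points/day


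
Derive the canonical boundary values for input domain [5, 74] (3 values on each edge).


Range: [5, 74]
Boundaries: just below min, min, min+1, max-1, max, just above max
Values: [4, 5, 6, 73, 74, 75]

[4, 5, 6, 73, 74, 75]


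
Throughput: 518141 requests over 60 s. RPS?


Formula: throughput = requests / seconds
throughput = 518141 / 60
throughput = 8635.68 requests/second

8635.68 requests/second


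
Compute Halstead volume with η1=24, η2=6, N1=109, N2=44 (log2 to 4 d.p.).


Formula: V = N * log2(η), where N = N1 + N2 and η = η1 + η2
η = 24 + 6 = 30
N = 109 + 44 = 153
log2(30) ≈ 4.9069
V = 153 * 4.9069 = 750.76

750.76


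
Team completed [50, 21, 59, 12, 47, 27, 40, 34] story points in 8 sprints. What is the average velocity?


Formula: Avg velocity = Total points / Number of sprints
Points: [50, 21, 59, 12, 47, 27, 40, 34]
Sum = 50 + 21 + 59 + 12 + 47 + 27 + 40 + 34 = 290
Avg velocity = 290 / 8 = 36.25 points/sprint

36.25 points/sprint


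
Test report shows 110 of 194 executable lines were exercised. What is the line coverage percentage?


Coverage = covered / total * 100
Coverage = 110 / 194 * 100
Coverage = 56.7%

56.7%


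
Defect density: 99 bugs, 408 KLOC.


Defect density = defects / KLOC
Defect density = 99 / 408
Defect density = 0.243 defects/KLOC

0.243 defects/KLOC


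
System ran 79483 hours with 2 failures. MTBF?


Formula: MTBF = Total operating time / Number of failures
MTBF = 79483 / 2
MTBF = 39741.5 hours

39741.5 hours


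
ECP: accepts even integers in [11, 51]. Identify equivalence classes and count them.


Constraint: even integers in [11, 51]
Class 1: x < 11 — out-of-range invalid
Class 2: x in [11,51] but odd — wrong type invalid
Class 3: x in [11,51] and even — valid
Class 4: x > 51 — out-of-range invalid
Total equivalence classes: 4

4 equivalence classes


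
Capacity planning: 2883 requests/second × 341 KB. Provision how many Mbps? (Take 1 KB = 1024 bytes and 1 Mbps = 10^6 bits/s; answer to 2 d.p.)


Formula: Mbps = payload_bytes * RPS * 8 / 1e6
Payload per request = 341 KB = 341 * 1024 = 349184 bytes
Total bytes/sec = 349184 * 2883 = 1006697472
Total bits/sec = 1006697472 * 8 = 8053579776
Mbps = 8053579776 / 1e6 = 8053.58

8053.58 Mbps


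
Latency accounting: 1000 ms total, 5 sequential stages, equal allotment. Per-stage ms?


Formula: per_stage = total_budget / stages
per_stage = 1000 / 5
per_stage = 200.0 ms

200.0 ms


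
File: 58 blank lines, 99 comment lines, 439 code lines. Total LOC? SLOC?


Total LOC = blank + comment + code
Total LOC = 58 + 99 + 439 = 596
SLOC (source only) = code = 439

Total LOC: 596, SLOC: 439


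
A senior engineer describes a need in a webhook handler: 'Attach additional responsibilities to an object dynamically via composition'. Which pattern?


This matches the Decorator pattern

Decorator


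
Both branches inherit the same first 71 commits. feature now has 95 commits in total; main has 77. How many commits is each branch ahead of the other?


Common ancestor: commit #71
feature commits after divergence: 95 - 71 = 24
main commits after divergence: 77 - 71 = 6
feature is 24 commits ahead of main
main is 6 commits ahead of feature

feature ahead: 24, main ahead: 6


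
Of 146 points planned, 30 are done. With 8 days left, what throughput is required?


Formula: Required rate = Remaining points / Days left
Remaining = 146 - 30 = 116 points
Required rate = 116 / 8 = 14.5 points/day

14.5 points/day


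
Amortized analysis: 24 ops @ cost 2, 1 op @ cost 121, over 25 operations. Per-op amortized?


Formula: Amortized cost = Total cost / Operations
Total cost = (24 * 2) + (1 * 121)
Total cost = 48 + 121 = 169
Amortized = 169 / 25 = 6.76

6.76


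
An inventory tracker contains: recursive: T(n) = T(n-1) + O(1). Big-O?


Reasoning: linear recursion with constant work per frame
Complexity: O(n)

O(n)


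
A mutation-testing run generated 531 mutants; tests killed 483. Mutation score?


Mutation score = killed / total * 100
Mutation score = 483 / 531 * 100
Mutation score = 90.96%

90.96%


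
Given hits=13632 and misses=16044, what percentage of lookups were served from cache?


Formula: hit rate = hits / (hits + misses) * 100
hit rate = 13632 / (13632 + 16044) * 100
hit rate = 13632 / 29676 * 100
hit rate = 45.94%

45.94%


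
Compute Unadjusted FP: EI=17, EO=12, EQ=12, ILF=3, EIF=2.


UFP = EI*4 + EO*5 + EQ*4 + ILF*10 + EIF*7
UFP = 17*4 + 12*5 + 12*4 + 3*10 + 2*7
UFP = 68 + 60 + 48 + 30 + 14
UFP = 220

220


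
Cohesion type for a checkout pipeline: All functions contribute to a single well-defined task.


Reasoning: Best: single purpose
Type: Functional cohesion

Functional cohesion


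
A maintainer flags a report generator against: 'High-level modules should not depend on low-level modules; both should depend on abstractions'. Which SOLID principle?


This describes the Dependency Inversion Principle (DIP)

Dependency Inversion Principle (DIP)


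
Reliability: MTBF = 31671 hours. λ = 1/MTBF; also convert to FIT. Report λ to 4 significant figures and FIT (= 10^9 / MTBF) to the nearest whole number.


Formula: λ = 1 / MTBF; FIT = λ × 1e9 = 1e9 / MTBF
λ = 1 / 31671 ≈ 3.157e-05 failures/hour
FIT = 1e9 / 31671 ≈ 31575 failures per 1e9 hours (nearest whole number)

λ = 3.157e-05 /h, FIT = 31575


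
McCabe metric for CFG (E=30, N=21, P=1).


Formula: V(G) = E - N + 2P
V(G) = 30 - 21 + 2*1
V(G) = 9 + 2
V(G) = 11

11


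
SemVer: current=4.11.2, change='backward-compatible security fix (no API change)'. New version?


Current: 4.11.2
Change category: 'backward-compatible security fix (no API change)' → patch bump
SemVer rule: patch bump → increment PATCH (MAJOR and MINOR unchanged)
New: 4.11.3

4.11.3


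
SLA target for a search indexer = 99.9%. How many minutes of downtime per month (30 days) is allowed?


Formula: allowed downtime = period * (100 - SLA) / 100
Period (month (30 days)) = 43200 minutes
Unavailability fraction = (100 - 99.9) / 100
Allowed downtime = 43200 * (100 - 99.9) / 100
Allowed downtime = 43.2 minutes

43.2 minutes


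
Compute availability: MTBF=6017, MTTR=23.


Availability = MTBF / (MTBF + MTTR)
Availability = 6017 / (6017 + 23)
Availability = 6017 / 6040
Availability = 99.6192%

99.6192%
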